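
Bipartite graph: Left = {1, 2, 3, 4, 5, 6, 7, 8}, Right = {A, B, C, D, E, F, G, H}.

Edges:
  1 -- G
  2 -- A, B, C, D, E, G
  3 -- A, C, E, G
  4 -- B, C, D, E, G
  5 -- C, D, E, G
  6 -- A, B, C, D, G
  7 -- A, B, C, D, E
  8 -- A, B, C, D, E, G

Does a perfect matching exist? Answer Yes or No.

The set {1, 2, 3, 4, 5, 6, 7, 8} has only 6 neighbours ({A, B, C, D, E, G}), so by Hall's theorem at most 6 of the 8 left vertices can be matched.
Hence no matching covers every left vertex.

No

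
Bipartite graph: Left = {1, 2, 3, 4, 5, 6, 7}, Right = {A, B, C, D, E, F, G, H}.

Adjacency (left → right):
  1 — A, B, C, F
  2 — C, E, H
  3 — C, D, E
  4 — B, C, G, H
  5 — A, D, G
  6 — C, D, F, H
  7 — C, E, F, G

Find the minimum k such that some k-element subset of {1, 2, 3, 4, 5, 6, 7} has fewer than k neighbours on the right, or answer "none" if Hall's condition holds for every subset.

A matching saturating every left vertex exists, for instance 1→F, 2→C, 3→D, 4→B, 5→G, 6→H, 7→E.
By Hall's marriage theorem, this means |N(S)| ≥ |S| for every subset S, so no violating subset exists.

none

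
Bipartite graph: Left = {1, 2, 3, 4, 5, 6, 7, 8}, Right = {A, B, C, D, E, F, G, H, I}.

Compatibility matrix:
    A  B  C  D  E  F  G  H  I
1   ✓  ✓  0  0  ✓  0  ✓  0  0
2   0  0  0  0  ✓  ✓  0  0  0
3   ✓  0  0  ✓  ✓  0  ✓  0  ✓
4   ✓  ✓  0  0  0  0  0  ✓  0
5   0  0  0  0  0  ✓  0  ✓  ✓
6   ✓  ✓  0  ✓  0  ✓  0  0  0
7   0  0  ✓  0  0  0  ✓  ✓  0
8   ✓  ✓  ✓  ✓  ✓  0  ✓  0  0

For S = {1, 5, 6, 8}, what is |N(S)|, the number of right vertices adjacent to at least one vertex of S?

9

The union of neighbours of {1, 5, 6, 8} is {A, B, C, D, E, F, G, H, I}, which has 9 elements.
Since |N(S)| = 9 ≥ |S| = 4, Hall's condition holds for this subset.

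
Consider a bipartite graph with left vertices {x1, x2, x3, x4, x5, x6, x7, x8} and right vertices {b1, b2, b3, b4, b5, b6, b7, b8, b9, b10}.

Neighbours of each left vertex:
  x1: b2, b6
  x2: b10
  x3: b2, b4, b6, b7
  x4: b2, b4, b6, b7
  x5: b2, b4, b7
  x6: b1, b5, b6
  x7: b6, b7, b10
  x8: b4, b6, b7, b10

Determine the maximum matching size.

A valid assignment of size 6: x1→b2, x2→b10, x3→b4, x4→b6, x5→b7, x6→b5.
The set {x1, x2, x3, x4, x5, x7, x8} has only 5 neighbours ({b10, b2, b4, b6, b7}), so by Hall's theorem at most 6 of the 8 left vertices can be matched.

6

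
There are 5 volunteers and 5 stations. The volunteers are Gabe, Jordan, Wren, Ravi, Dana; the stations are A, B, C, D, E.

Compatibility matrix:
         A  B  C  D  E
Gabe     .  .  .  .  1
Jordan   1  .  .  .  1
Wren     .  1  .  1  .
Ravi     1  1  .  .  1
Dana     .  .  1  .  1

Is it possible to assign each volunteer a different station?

For example, pair Gabe→E, Jordan→A, Wren→D, Ravi→B, Dana→C.
All 5 volunteers are covered.

Yes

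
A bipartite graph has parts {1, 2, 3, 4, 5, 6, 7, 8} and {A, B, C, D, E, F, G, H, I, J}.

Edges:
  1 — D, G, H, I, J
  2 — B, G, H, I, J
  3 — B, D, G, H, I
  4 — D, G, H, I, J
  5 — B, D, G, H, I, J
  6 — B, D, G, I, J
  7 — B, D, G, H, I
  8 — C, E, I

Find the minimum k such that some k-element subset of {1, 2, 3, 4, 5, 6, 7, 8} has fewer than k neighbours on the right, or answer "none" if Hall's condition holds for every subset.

7

Take S = {1, 2, 3, 4, 5, 6, 7}. Its neighbourhood is {B, D, G, H, I, J}, so |N(S)| = 6 < |S| = 7.
Every subset of size less than 7 has at least as many neighbours as members, so 7 is the minimum.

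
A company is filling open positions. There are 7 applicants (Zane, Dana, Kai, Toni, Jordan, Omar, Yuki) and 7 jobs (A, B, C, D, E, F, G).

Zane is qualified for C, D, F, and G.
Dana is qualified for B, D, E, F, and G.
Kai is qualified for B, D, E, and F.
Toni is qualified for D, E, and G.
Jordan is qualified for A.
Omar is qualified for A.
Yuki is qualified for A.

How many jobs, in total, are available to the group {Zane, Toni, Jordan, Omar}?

6

The union of neighbours of {Zane, Toni, Jordan, Omar} is {A, C, D, E, F, G}, which has 6 elements.
Since |N(S)| = 6 ≥ |S| = 4, Hall's condition holds for this subset.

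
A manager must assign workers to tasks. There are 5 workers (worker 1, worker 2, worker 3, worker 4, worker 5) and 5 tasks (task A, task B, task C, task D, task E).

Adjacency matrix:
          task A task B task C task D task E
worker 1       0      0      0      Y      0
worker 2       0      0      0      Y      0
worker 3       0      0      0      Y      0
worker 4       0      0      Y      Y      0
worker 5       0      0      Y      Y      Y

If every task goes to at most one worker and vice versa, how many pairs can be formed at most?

One maximum matching: worker 1→task D, worker 4→task C, worker 5→task E.
The set {worker 1, worker 2, worker 3} has only 1 neighbour ({task D}), so by Hall's theorem at most 3 of the 5 workers can be matched.

3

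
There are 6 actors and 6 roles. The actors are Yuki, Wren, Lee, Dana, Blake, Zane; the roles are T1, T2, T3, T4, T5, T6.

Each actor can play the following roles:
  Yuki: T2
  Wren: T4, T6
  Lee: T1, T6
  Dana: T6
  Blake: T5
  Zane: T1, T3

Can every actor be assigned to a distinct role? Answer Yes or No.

Yes

A valid assignment of size 6: Yuki→T2, Wren→T4, Lee→T1, Dana→T6, Blake→T5, Zane→T3.
Every actor is matched, so this is a perfect matching.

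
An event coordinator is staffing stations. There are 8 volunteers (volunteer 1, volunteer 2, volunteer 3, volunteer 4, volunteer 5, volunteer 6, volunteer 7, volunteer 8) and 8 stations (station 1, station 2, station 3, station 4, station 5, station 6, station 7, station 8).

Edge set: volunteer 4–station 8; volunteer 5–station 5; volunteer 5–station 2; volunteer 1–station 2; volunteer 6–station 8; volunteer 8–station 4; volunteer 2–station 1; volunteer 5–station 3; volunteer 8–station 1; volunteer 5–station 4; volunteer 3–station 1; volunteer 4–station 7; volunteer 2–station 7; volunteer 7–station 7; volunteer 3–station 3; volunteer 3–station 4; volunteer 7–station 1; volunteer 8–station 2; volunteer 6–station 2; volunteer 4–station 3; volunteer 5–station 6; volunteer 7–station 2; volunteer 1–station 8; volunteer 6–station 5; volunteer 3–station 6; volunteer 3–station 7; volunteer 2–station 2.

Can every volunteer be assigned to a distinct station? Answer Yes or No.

Yes

A valid assignment of size 8: volunteer 1→station 8, volunteer 2→station 7, volunteer 3→station 6, volunteer 4→station 3, volunteer 5→station 4, volunteer 6→station 5, volunteer 7→station 1, volunteer 8→station 2.
Every volunteer is matched, so this is a perfect matching.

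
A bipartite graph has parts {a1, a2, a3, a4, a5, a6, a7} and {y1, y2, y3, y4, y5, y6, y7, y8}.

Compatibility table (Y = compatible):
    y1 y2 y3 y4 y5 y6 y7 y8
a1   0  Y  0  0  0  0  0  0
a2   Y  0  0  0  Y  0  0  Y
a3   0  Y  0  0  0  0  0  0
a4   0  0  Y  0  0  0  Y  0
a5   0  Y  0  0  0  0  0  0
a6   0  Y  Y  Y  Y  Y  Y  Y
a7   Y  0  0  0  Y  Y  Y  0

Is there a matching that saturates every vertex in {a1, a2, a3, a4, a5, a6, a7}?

The set {a1, a3, a5} has only 1 neighbour ({y2}), so by Hall's theorem at most 5 of the 7 left vertices can be matched.
Hence no matching covers every left vertex.

No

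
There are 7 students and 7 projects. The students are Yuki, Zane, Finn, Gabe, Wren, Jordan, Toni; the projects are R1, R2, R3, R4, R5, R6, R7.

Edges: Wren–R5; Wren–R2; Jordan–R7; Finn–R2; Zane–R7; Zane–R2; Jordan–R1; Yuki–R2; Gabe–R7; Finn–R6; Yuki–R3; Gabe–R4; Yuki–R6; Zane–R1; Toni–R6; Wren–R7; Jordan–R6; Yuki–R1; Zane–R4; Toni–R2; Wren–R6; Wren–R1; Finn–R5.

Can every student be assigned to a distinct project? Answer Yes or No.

Yes

For example, pair Yuki–R3, Zane–R7, Finn–R5, Gabe–R4, Wren–R2, Jordan–R1, Toni–R6.
Every student is matched, so this is a perfect matching.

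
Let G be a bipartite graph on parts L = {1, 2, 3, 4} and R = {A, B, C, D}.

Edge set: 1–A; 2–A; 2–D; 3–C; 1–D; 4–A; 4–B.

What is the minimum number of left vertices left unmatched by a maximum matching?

0

For example, pair 1-A, 2-D, 3-C, 4-B.
This saturates every left vertex, so 4 is the maximum.
That matches 4 of the 4, leaving 0 unmatched; no matching can do better.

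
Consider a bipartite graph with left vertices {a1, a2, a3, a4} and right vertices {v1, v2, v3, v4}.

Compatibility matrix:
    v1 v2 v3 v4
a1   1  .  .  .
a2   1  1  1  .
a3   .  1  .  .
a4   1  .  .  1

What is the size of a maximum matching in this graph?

4

For example, pair a1-v1, a2-v3, a3-v2, a4-v4.
This saturates every left vertex, so 4 is the maximum.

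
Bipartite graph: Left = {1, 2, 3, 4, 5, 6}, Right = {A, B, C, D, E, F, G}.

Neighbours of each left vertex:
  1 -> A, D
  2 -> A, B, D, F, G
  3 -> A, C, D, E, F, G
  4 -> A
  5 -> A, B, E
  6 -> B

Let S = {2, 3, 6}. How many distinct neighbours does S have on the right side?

7

The union of neighbours of {2, 3, 6} is {A, B, C, D, E, F, G}, which has 7 elements.
Since |N(S)| = 7 ≥ |S| = 3, Hall's condition holds for this subset.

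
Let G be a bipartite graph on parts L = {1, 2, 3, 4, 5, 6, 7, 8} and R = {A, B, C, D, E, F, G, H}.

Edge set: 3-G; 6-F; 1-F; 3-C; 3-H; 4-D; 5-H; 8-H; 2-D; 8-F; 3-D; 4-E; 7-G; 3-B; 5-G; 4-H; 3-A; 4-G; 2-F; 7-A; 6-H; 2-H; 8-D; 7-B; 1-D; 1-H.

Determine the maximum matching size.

7

For example, pair 1→H, 2→D, 3→A, 4→E, 5→G, 6→F, 7→B.
The set {1, 2, 6, 8} has only 3 neighbours ({D, F, H}), so by Hall's theorem at most 7 of the 8 left vertices can be matched.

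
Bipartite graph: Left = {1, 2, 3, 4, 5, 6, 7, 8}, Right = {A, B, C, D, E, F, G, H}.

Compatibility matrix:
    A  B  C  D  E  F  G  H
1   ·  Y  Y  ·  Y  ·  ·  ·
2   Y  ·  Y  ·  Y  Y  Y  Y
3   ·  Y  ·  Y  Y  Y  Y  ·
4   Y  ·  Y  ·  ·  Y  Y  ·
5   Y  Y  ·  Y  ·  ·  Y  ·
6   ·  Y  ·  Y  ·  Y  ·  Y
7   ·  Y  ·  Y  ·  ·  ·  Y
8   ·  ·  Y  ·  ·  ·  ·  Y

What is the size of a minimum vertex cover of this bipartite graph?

8

The 8 edges 1–E, 2–H, 3–G, 4–F, 5–A, 6–B, 7–D, 8–C form a matching, so any vertex cover needs at least 8 vertices (one per matched edge).
Conversely {1, 2, 3, 4, 5, 6, 7, 8} meets every edge and has exactly 8 vertices, so 8 is optimal.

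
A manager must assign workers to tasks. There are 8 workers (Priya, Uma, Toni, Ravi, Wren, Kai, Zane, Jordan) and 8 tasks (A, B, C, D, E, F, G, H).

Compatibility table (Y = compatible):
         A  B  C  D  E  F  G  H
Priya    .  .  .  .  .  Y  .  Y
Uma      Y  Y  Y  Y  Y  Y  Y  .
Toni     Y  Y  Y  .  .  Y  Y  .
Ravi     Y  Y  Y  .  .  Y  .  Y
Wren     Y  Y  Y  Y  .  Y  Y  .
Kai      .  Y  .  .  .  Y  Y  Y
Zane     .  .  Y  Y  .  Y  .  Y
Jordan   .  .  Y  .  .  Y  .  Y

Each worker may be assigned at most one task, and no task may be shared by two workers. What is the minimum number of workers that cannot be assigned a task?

0

A valid assignment of size 8: Priya→H, Uma→E, Toni→G, Ravi→A, Wren→D, Kai→B, Zane→C, Jordan→F.
All 8 workers are matched, so no larger matching exists.
That matches 8 of the 8, leaving 0 unmatched; no matching can do better.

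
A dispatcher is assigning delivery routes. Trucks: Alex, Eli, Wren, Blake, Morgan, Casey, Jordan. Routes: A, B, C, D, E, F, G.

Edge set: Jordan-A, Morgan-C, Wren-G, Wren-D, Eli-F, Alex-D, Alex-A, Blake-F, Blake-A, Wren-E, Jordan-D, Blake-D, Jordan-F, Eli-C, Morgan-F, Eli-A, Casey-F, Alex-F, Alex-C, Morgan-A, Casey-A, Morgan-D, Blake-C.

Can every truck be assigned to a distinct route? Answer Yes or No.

No

The set {Alex, Eli, Blake, Morgan, Casey, Jordan} has only 4 neighbours ({A, C, D, F}), so by Hall's theorem at most 5 of the 7 trucks can be matched.
Hence no matching covers every truck.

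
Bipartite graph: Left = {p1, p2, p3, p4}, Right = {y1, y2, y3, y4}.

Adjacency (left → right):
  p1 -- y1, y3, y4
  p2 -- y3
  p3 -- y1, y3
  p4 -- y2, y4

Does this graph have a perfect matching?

Yes

One maximum matching: p1–y4, p2–y3, p3–y1, p4–y2.
All 4 left vertices are covered.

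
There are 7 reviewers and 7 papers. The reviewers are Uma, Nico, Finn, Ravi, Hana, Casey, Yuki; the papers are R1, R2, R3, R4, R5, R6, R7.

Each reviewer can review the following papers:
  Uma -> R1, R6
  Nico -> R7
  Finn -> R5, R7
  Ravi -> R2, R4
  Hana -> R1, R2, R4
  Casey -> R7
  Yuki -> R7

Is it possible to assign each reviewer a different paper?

The set {Nico, Casey, Yuki} has only 1 neighbour ({R7}), so by Hall's theorem at most 5 of the 7 reviewers can be matched.
Hence no matching covers every reviewer.

No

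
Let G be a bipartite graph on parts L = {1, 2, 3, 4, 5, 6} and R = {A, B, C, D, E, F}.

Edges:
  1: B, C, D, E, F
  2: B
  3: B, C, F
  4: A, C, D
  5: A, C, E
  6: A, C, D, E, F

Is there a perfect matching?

For example, pair 1→F, 2→B, 3→C, 4→D, 5→E, 6→A.
All 6 left vertices are covered.

Yes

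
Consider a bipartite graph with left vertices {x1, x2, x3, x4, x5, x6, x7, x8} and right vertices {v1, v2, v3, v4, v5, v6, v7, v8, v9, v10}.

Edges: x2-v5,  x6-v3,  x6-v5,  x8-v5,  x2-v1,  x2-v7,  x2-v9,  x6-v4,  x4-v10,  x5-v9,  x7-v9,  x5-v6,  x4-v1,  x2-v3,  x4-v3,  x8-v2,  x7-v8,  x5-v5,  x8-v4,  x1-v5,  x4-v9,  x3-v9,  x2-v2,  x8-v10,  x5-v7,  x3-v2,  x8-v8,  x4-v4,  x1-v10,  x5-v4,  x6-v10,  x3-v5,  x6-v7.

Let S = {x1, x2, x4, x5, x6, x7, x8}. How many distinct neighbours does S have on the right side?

The union of neighbours of {x1, x2, x4, x5, x6, x7, x8} is {v1, v2, v3, v4, v5, v6, v7, v8, v9, v10}, which has 10 elements.
Since |N(S)| = 10 ≥ |S| = 7, Hall's condition holds for this subset.

10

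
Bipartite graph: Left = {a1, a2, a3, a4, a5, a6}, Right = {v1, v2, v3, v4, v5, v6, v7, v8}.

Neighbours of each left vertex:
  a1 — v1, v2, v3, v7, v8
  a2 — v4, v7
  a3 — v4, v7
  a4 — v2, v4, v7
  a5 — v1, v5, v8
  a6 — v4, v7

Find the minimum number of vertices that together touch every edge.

The 5 edges a1–v3, a2–v4, a3–v7, a4–v2, a5–v1 form a matching, so any vertex cover needs at least 5 vertices (one per matched edge).
Conversely {a1, a4, a5, v4, v7} meets every edge and has exactly 5 vertices, so 5 is optimal.

5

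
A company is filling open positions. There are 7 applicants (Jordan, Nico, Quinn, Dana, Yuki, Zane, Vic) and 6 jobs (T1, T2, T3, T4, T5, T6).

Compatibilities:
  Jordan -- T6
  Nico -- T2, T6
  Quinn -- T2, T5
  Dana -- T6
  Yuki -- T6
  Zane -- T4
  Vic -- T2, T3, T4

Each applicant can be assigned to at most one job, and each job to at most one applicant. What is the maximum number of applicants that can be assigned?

5

A valid assignment of size 5: Jordan–T6, Nico–T2, Quinn–T5, Zane–T4, Vic–T3.
The set {Jordan, Dana, Yuki} has only 1 neighbour ({T6}), so by Hall's theorem at most 5 of the 7 applicants can be matched.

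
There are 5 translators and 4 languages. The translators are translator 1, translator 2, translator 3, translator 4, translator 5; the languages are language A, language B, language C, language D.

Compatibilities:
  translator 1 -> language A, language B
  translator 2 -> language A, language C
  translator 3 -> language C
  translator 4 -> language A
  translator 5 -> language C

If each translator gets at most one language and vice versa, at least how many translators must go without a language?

A valid assignment of size 3: translator 1-language B, translator 2-language A, translator 3-language C.
The set {translator 2, translator 3, translator 4, translator 5} has only 2 neighbours ({language A, language C}), so by Hall's theorem at most 3 of the 5 translators can be matched.
That matches 3 of the 5, leaving 2 unmatched; no matching can do better.

2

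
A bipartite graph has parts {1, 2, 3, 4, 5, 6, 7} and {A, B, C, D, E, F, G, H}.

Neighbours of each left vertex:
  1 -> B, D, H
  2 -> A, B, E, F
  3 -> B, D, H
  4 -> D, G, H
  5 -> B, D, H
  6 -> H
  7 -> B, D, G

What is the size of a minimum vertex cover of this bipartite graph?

5

A maximum matching has 5 edges (e.g. 1–H, 2–E, 3–D, 4–G, 5–B).
By König's theorem the minimum vertex cover has the same size. One such cover is {2, B, D, G, H}.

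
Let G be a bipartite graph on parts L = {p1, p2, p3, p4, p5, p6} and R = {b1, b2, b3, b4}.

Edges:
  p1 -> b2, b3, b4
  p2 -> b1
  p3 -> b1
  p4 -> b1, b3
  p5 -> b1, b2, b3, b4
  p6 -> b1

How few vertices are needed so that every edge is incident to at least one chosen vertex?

{p1, p4, p5, b1} is a vertex cover of size 4: every edge has an endpoint in this set.
No smaller cover exists because p1–b2, p2–b1, p4–b3, p5–b4 is a matching of size 4, and a cover must include an endpoint of each of these disjoint edges (König's theorem).

4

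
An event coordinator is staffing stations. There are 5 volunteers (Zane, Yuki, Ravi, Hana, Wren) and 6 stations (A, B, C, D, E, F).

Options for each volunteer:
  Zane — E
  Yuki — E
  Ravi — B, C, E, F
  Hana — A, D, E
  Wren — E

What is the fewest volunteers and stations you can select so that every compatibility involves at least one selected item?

3

{Ravi, Hana, E} is a vertex cover of size 3: every edge has an endpoint in this set.
No smaller cover exists because Zane–E, Ravi–B, Hana–D is a matching of size 3, and a cover must include an endpoint of each of these disjoint edges (König's theorem).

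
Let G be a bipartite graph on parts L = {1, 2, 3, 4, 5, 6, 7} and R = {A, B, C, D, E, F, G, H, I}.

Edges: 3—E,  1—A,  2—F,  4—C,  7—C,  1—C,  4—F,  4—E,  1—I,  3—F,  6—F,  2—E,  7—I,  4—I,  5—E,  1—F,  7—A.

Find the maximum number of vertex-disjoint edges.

One maximum matching: 1–A, 2–F, 3–E, 4–C, 7–I.
The set {2, 3, 5, 6} has only 2 neighbours ({E, F}), so by Hall's theorem at most 5 of the 7 left vertices can be matched.

5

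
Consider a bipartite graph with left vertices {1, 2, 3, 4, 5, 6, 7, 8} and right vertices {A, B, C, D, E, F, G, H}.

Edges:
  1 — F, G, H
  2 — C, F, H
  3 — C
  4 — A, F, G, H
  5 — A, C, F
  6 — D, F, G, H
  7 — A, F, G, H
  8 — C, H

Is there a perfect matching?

No

The set {1, 2, 3, 4, 5, 7, 8} has only 5 neighbours ({A, C, F, G, H}), so by Hall's theorem at most 6 of the 8 left vertices can be matched.
Hence no matching covers every left vertex.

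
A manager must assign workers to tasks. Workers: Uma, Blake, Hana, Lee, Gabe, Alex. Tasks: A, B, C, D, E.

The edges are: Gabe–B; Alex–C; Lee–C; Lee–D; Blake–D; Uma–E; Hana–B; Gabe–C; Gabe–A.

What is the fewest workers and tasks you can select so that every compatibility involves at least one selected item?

5

{Uma, Hana, Gabe, C, D} is a vertex cover of size 5: every edge has an endpoint in this set.
No smaller cover exists because Uma–E, Blake–D, Hana–B, Lee–C, Gabe–A is a matching of size 5, and a cover must include an endpoint of each of these disjoint edges (König's theorem).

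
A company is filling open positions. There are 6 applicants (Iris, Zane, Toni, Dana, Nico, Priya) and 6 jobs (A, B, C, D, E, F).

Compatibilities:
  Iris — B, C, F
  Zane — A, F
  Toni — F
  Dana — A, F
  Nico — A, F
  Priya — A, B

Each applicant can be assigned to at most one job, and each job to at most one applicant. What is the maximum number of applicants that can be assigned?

4

For example, pair Iris→C, Zane→A, Toni→F, Priya→B.
The set {Zane, Toni, Dana, Nico} has only 2 neighbours ({A, F}), so by Hall's theorem at most 4 of the 6 applicants can be matched.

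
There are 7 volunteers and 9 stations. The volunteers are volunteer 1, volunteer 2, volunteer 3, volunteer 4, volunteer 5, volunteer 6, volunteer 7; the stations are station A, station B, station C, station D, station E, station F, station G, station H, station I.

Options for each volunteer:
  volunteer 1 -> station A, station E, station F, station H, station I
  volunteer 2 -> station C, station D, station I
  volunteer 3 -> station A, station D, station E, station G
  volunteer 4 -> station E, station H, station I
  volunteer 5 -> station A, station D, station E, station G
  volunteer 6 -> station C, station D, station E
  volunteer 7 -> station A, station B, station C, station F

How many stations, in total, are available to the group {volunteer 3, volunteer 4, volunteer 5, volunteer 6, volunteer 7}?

The union of neighbours of {volunteer 3, volunteer 4, volunteer 5, volunteer 6, volunteer 7} is {station A, station B, station C, station D, station E, station F, station G, station H, station I}, which has 9 elements.
Since |N(S)| = 9 ≥ |S| = 5, Hall's condition holds for this subset.

9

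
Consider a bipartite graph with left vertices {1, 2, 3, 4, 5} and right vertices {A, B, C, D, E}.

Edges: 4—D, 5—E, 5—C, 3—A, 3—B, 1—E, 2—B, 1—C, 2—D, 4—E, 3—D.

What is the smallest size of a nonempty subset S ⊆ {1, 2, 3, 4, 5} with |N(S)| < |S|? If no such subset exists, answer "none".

A matching saturating every left vertex exists, for instance 1→C, 2→B, 3→A, 4→D, 5→E.
By Hall's marriage theorem, this means |N(S)| ≥ |S| for every subset S, so no violating subset exists.

none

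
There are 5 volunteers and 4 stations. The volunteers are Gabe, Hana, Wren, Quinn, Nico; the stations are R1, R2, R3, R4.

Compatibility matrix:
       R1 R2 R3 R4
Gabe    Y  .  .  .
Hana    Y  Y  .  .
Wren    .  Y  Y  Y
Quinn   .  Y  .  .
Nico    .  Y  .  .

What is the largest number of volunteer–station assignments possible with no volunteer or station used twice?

One maximum matching: Gabe-R1, Hana-R2, Wren-R3.
The set {Gabe, Hana, Quinn, Nico} has only 2 neighbours ({R1, R2}), so by Hall's theorem at most 3 of the 5 volunteers can be matched.

3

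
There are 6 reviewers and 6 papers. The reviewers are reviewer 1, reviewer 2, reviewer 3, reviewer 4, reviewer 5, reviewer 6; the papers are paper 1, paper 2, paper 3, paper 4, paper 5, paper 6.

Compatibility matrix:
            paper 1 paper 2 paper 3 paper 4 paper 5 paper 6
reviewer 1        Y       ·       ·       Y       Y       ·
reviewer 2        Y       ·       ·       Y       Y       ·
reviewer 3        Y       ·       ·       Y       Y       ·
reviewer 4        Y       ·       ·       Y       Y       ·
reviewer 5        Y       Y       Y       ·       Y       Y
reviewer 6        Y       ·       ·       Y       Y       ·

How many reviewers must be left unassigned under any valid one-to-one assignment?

For example, pair reviewer 1→paper 5, reviewer 2→paper 1, reviewer 3→paper 4, reviewer 5→paper 2.
The set {reviewer 1, reviewer 2, reviewer 3, reviewer 4, reviewer 6} has only 3 neighbours ({paper 1, paper 4, paper 5}), so by Hall's theorem at most 4 of the 6 reviewers can be matched.
That matches 4 of the 6, leaving 2 unmatched; no matching can do better.

2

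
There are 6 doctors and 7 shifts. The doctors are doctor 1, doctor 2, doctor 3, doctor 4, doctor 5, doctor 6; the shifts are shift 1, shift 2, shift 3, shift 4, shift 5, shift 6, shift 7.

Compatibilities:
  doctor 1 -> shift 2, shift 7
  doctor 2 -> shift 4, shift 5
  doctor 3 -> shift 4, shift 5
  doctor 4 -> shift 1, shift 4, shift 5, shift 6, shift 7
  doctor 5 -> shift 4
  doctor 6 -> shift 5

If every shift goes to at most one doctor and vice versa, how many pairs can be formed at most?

4

For example, pair doctor 1–shift 2, doctor 2–shift 4, doctor 3–shift 5, doctor 4–shift 7.
The set {doctor 2, doctor 3, doctor 5, doctor 6} has only 2 neighbours ({shift 4, shift 5}), so by Hall's theorem at most 4 of the 6 doctors can be matched.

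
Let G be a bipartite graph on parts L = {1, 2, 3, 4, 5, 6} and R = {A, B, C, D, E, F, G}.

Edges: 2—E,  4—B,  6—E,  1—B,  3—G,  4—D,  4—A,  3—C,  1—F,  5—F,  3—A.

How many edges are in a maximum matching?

5

For example, pair 1–B, 2–E, 3–C, 4–D, 5–F.
The set {2, 6} has only 1 neighbour ({E}), so by Hall's theorem at most 5 of the 6 left vertices can be matched.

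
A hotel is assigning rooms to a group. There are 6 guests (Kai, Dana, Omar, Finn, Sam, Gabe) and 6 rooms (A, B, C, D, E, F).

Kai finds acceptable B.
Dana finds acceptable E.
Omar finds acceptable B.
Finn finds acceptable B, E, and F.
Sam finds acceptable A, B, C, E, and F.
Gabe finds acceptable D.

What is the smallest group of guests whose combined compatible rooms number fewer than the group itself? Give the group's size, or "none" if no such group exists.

2

Take S = {Kai, Omar}. Its neighbourhood is {B}, so |N(S)| = 1 < |S| = 2.
No single vertex violates Hall's condition since each has at least one neighbour, so 2 is the minimum.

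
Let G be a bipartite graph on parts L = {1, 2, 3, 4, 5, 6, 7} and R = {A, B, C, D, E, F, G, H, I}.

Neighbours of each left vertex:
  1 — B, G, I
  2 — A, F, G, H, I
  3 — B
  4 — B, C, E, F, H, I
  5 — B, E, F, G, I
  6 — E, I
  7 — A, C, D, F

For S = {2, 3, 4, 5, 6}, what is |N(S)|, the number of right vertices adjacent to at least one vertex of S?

8

The union of neighbours of {2, 3, 4, 5, 6} is {A, B, C, E, F, G, H, I}, which has 8 elements.
Since |N(S)| = 8 ≥ |S| = 5, Hall's condition holds for this subset.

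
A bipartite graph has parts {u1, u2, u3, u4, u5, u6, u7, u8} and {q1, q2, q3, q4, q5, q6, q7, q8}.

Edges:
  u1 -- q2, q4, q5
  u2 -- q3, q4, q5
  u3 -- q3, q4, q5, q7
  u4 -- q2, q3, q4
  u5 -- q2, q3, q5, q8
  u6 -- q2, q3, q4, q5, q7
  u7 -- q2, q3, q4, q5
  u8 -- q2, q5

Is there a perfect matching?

The set {u1, u2, u3, u4, u6, u7, u8} has only 5 neighbours ({q2, q3, q4, q5, q7}), so by Hall's theorem at most 6 of the 8 left vertices can be matched.
Hence no matching covers every left vertex.

No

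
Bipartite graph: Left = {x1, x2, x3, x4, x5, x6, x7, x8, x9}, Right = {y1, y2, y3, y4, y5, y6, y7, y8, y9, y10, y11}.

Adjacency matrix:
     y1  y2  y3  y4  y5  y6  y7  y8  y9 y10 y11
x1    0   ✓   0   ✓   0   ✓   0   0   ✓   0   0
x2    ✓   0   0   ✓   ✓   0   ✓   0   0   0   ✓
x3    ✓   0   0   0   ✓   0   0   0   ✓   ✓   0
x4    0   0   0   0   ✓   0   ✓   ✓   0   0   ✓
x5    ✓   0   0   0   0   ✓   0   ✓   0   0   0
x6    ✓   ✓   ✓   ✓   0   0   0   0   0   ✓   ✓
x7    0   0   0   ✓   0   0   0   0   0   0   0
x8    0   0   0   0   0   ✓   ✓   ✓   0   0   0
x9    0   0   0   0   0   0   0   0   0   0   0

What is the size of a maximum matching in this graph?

A valid assignment of size 8: x1–y2, x2–y11, x3–y5, x4–y8, x5–y1, x6–y3, x7–y4, x8–y7.
The set {x9} has only 0 neighbours (∅), so by Hall's theorem at most 8 of the 9 left vertices can be matched.

8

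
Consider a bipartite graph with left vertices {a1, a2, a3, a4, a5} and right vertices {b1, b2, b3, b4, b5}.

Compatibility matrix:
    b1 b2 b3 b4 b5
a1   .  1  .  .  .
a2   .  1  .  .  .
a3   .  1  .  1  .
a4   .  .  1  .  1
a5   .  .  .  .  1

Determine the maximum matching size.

A valid assignment of size 4: a1–b2, a3–b4, a4–b3, a5–b5.
The set {a1, a2} has only 1 neighbour ({b2}), so by Hall's theorem at most 4 of the 5 left vertices can be matched.

4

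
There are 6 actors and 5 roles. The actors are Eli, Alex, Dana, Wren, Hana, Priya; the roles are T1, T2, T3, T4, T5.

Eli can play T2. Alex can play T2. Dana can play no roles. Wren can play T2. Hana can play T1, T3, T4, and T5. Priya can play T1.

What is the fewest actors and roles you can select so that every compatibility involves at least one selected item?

{Hana, Priya, T2} is a vertex cover of size 3: every edge has an endpoint in this set.
No smaller cover exists because Eli–T2, Hana–T4, Priya–T1 is a matching of size 3, and a cover must include an endpoint of each of these disjoint edges (König's theorem).

3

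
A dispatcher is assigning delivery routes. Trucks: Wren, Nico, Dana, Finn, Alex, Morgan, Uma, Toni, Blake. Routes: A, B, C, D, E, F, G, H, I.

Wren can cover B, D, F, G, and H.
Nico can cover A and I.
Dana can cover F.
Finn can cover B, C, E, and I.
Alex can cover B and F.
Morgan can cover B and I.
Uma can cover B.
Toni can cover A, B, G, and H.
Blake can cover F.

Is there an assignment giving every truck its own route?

No

The set {Dana, Alex, Uma, Blake} has only 2 neighbours ({B, F}), so by Hall's theorem at most 7 of the 9 trucks can be matched.
Hence no matching covers every truck.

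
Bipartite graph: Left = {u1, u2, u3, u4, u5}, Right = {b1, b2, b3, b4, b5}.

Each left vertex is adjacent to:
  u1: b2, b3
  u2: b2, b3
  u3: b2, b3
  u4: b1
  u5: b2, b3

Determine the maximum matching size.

For example, pair u1-b2, u2-b3, u4-b1.
The set {u1, u2, u3, u5} has only 2 neighbours ({b2, b3}), so by Hall's theorem at most 3 of the 5 left vertices can be matched.

3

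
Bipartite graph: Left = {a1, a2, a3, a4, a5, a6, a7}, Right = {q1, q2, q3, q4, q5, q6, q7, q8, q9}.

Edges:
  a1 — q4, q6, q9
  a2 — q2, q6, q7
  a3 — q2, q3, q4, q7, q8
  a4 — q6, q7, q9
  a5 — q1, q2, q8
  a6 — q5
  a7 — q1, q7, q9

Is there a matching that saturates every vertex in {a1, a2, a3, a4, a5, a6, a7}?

A valid assignment of size 7: a1-q6, a2-q2, a3-q4, a4-q9, a5-q8, a6-q5, a7-q7.
All 7 left vertices are covered.

Yes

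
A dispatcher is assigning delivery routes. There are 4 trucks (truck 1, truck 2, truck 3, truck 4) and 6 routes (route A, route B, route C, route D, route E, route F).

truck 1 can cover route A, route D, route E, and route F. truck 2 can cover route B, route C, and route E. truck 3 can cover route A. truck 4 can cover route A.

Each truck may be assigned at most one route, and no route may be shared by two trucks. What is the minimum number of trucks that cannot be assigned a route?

1

A valid assignment of size 3: truck 1→route F, truck 2→route E, truck 3→route A.
The set {truck 3, truck 4} has only 1 neighbour ({route A}), so by Hall's theorem at most 3 of the 4 trucks can be matched.
That matches 3 of the 4, leaving 1 unmatched; no matching can do better.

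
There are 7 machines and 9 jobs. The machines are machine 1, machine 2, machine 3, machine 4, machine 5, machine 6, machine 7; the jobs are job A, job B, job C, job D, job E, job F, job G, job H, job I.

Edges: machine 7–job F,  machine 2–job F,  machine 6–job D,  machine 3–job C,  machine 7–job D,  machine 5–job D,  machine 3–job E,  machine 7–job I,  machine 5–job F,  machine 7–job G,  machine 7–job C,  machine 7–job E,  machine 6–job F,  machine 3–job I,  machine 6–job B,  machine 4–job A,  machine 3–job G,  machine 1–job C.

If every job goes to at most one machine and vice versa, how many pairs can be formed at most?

7

For example, pair machine 1→job C, machine 2→job F, machine 3→job I, machine 4→job A, machine 5→job D, machine 6→job B, machine 7→job G.
This saturates every machine, so 7 is the maximum.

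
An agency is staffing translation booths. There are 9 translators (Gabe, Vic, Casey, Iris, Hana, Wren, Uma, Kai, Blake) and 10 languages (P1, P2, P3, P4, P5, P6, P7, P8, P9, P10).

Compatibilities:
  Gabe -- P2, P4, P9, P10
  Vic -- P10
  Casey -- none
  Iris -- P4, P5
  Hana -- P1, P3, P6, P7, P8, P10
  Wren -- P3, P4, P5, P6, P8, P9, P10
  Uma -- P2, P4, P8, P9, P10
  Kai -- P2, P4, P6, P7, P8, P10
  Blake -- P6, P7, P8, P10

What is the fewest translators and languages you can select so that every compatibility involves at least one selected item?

{Gabe, Vic, Iris, Hana, Wren, Uma, Kai, Blake} is a vertex cover of size 8: every edge has an endpoint in this set.
No smaller cover exists because Gabe–P9, Vic–P10, Iris–P5, Hana–P1, Wren–P3, Uma–P8, Kai–P2, Blake–P7 is a matching of size 8, and a cover must include an endpoint of each of these disjoint edges (König's theorem).

8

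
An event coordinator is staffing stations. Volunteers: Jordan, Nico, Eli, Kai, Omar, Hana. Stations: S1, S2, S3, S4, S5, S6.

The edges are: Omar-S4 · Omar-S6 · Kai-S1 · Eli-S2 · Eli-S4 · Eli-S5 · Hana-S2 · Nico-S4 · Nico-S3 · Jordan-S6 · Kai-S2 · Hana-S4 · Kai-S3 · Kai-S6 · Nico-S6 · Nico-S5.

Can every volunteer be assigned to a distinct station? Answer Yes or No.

Yes

One maximum matching: Jordan→S6, Nico→S3, Eli→S5, Kai→S1, Omar→S4, Hana→S2.
All 6 volunteers are covered.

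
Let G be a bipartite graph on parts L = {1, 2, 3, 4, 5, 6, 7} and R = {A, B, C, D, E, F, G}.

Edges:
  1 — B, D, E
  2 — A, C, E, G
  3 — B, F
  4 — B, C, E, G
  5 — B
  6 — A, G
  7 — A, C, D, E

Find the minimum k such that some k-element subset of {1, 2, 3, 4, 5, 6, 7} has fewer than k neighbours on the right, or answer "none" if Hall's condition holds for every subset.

A matching saturating every left vertex exists, for instance 1→D, 2→G, 3→F, 4→C, 5→B, 6→A, 7→E.
By Hall's marriage theorem, this means |N(S)| ≥ |S| for every subset S, so no violating subset exists.

none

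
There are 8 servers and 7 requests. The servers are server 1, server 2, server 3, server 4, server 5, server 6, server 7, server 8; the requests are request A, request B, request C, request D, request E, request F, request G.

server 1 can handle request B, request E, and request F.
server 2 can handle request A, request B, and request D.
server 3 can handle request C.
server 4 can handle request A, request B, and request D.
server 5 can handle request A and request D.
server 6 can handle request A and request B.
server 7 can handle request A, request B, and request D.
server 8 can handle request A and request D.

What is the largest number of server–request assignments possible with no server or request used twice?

5

One maximum matching: server 1-request F, server 2-request D, server 3-request C, server 4-request B, server 5-request A.
The set {server 2, server 4, server 5, server 6, server 7, server 8} has only 3 neighbours ({request A, request B, request D}), so by Hall's theorem at most 5 of the 8 servers can be matched.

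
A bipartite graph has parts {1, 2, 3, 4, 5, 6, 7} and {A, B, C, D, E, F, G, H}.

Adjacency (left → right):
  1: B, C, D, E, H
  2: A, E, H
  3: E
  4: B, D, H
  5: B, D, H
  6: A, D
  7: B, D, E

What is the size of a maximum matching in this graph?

6

A valid assignment of size 6: 1-C, 2-A, 3-E, 4-B, 5-H, 6-D.
The set {2, 3, 4, 5, 6, 7} has only 5 neighbours ({A, B, D, E, H}), so by Hall's theorem at most 6 of the 7 left vertices can be matched.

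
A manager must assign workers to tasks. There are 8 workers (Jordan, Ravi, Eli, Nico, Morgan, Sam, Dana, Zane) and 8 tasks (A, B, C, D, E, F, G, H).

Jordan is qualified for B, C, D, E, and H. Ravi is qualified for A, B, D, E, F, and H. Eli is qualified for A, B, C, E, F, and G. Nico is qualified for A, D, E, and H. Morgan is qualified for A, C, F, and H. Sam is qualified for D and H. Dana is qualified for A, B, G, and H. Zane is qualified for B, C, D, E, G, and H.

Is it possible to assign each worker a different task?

One maximum matching: Jordan–C, Ravi–E, Eli–A, Nico–D, Morgan–F, Sam–H, Dana–B, Zane–G.
All 8 workers are covered.

Yes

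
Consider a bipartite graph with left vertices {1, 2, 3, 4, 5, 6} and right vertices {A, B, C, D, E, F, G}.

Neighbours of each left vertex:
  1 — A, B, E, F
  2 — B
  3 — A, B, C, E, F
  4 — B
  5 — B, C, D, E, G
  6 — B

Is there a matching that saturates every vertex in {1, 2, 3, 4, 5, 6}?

The set {2, 4, 6} has only 1 neighbour ({B}), so by Hall's theorem at most 4 of the 6 left vertices can be matched.
Hence no matching covers every left vertex.

No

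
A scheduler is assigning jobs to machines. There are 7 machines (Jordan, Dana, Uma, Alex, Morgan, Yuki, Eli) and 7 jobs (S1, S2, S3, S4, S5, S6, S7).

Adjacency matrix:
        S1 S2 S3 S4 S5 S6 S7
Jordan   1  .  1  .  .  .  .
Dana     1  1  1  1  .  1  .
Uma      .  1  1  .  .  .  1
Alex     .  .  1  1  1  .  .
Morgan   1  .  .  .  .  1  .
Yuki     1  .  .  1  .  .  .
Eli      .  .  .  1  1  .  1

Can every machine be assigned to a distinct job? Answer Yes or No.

Yes

For example, pair Jordan-S3, Dana-S2, Uma-S7, Alex-S5, Morgan-S6, Yuki-S1, Eli-S4.
All 7 machines are covered.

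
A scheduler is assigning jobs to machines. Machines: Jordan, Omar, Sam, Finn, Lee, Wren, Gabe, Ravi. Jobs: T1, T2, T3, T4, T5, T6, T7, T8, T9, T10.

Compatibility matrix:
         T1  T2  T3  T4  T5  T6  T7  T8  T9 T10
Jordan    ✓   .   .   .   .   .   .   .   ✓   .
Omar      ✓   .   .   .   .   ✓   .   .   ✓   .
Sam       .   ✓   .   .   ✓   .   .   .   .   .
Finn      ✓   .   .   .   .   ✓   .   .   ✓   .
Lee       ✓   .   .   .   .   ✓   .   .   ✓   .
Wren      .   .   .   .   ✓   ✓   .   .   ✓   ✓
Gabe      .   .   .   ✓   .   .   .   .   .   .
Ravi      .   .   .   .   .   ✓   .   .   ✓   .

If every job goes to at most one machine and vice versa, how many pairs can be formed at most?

6

For example, pair Jordan-T1, Omar-T6, Sam-T5, Finn-T9, Wren-T10, Gabe-T4.
The set {Jordan, Omar, Finn, Lee, Ravi} has only 3 neighbours ({T1, T6, T9}), so by Hall's theorem at most 6 of the 8 machines can be matched.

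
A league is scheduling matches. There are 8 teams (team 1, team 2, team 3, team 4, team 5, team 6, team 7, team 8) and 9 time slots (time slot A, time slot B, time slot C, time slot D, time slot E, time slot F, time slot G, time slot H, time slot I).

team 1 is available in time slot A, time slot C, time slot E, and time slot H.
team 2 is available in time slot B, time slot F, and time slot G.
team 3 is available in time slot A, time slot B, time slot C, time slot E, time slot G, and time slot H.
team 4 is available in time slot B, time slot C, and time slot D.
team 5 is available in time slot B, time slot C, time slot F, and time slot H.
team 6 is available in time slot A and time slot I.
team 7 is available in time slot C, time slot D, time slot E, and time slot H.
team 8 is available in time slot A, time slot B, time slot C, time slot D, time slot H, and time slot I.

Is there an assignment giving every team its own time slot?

For example, pair team 1–time slot A, team 2–time slot G, team 3–time slot E, team 4–time slot D, team 5–time slot F, team 6–time slot I, team 7–time slot H, team 8–time slot C.
Every team is matched, so this matching saturates all of them.

Yes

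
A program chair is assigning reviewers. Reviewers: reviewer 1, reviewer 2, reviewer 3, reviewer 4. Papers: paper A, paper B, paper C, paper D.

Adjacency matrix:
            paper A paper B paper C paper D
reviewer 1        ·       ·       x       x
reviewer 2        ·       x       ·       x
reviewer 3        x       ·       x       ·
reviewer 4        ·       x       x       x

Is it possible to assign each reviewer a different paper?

Yes

One maximum matching: reviewer 1-paper C, reviewer 2-paper B, reviewer 3-paper A, reviewer 4-paper D.
Every reviewer is matched, so this is a perfect matching.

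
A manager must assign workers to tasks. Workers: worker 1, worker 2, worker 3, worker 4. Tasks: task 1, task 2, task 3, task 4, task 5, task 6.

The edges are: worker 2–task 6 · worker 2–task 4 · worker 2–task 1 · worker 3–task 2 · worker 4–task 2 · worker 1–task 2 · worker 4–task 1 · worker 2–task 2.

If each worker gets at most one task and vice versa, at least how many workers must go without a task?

1

For example, pair worker 1→task 2, worker 2→task 6, worker 4→task 1.
The set {worker 1, worker 3} has only 1 neighbour ({task 2}), so by Hall's theorem at most 3 of the 4 workers can be matched.
That matches 3 of the 4, leaving 1 unmatched; no matching can do better.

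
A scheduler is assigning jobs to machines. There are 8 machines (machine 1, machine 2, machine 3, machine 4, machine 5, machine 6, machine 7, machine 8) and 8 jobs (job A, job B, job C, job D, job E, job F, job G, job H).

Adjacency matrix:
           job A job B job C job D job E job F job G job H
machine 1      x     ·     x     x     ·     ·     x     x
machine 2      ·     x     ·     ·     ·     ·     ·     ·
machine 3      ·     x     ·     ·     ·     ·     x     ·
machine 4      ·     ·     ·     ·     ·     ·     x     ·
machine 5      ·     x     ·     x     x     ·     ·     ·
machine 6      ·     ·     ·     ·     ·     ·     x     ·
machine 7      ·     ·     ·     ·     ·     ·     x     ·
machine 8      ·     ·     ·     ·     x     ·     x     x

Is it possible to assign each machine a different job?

The set {machine 2, machine 3, machine 4, machine 6, machine 7} has only 2 neighbours ({job B, job G}), so by Hall's theorem at most 5 of the 8 machines can be matched.
Hence no matching covers every machine.

No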